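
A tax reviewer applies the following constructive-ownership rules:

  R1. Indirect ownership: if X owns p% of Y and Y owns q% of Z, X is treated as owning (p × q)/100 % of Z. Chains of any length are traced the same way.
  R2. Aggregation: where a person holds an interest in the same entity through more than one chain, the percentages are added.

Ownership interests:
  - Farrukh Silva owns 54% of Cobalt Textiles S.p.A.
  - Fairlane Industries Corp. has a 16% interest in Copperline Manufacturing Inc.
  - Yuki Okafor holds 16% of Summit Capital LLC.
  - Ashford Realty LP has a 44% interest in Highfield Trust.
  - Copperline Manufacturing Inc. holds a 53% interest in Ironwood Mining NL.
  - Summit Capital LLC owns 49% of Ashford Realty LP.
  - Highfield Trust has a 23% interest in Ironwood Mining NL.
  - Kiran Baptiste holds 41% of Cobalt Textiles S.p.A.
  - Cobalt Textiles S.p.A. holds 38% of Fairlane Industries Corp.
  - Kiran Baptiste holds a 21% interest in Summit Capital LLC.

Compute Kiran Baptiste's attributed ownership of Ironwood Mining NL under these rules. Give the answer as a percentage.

Chain via Summit Capital LLC → Ashford Realty LP → Highfield Trust (R1): 21% × 49% × 44% × 23% = 1.041348% of Ironwood Mining NL.
Chain via Cobalt Textiles S.p.A. → Fairlane Industries Corp. → Copperline Manufacturing Inc. (R1): 41% × 38% × 16% × 53% = 1.321184% of Ironwood Mining NL.
Aggregating (R2): 1.041348% + 1.321184% = 2.362532%.

2.362532%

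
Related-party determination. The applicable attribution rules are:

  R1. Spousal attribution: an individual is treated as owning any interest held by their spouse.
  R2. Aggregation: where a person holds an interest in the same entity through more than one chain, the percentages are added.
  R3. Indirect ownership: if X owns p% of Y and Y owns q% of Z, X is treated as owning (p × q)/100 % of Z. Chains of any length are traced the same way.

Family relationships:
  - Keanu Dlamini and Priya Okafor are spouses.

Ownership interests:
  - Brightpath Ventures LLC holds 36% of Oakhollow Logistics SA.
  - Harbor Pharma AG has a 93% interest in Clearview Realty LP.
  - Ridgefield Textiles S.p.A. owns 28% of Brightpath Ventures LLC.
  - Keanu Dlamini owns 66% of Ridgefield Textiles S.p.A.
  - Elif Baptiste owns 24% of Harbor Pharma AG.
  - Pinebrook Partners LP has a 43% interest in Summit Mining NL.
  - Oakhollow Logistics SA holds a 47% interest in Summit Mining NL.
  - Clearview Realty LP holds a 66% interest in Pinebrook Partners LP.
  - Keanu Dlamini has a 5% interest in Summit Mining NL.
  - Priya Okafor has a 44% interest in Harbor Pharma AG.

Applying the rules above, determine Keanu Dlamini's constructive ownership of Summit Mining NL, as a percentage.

By spousal attribution (R1), Keanu Dlamini is treated as owning Priya Okafor's 44% interest in Harbor Pharma AG.
Chain via Ridgefield Textiles S.p.A. → Brightpath Ventures LLC → Oakhollow Logistics SA (R3): 66% × 28% × 36% × 47% = 3.126816% of Summit Mining NL.
Direct interest in Summit Mining NL: 5%.
Chain via Harbor Pharma AG → Clearview Realty LP → Pinebrook Partners LP (R3): 44% × 93% × 66% × 43% = 11.613096% of Summit Mining NL.
Aggregating (R2): 3.126816% + 5% + 11.613096% = 19.739912%.

19.739912%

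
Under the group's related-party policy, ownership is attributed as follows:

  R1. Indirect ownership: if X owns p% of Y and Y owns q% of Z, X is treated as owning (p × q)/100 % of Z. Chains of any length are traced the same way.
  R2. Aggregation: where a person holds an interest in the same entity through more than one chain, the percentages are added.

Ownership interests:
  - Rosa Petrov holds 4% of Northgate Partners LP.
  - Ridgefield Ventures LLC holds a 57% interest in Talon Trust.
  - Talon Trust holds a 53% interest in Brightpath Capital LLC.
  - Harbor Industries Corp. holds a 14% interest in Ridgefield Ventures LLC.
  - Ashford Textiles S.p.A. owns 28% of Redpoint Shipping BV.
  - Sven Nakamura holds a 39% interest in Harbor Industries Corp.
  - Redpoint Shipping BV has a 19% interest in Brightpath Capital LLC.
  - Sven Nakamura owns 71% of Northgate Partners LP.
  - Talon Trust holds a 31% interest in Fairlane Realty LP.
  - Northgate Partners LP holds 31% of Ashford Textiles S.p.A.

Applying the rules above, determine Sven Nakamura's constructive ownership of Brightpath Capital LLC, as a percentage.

Chain via Harbor Industries Corp. → Ridgefield Ventures LLC → Talon Trust (R1): 39% × 14% × 57% × 53% = 1.649466% of Brightpath Capital LLC.
Chain via Northgate Partners LP → Ashford Textiles S.p.A. → Redpoint Shipping BV (R1): 71% × 31% × 28% × 19% = 1.170932% of Brightpath Capital LLC.
Aggregating (R2): 1.649466% + 1.170932% = 2.820398%.

2.820398%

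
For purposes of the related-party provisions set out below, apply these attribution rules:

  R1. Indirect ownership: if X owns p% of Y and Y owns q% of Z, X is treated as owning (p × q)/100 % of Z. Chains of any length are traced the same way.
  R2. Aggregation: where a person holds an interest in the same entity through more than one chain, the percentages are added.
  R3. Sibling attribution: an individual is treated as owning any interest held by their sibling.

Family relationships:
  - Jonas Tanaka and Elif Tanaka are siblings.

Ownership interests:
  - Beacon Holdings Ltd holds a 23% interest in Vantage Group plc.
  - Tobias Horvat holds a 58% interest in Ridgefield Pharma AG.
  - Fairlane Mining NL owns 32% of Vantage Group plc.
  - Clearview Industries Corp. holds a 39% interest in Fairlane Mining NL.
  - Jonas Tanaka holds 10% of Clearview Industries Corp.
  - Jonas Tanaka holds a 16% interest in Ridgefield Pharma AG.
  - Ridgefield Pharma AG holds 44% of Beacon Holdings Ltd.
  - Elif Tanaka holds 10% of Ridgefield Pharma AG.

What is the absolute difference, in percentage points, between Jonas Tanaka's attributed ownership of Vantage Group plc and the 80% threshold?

76.1208

By sibling attribution (R3), Jonas Tanaka is treated as also owning Elif Tanaka's interest in Ridgefield Pharma AG, giving 16% + 10% = 26%.
Chain via Clearview Industries Corp. → Fairlane Mining NL (R1): 10% × 39% × 32% = 1.248% of Vantage Group plc.
Chain via Ridgefield Pharma AG → Beacon Holdings Ltd (R1): 26% × 44% × 23% = 2.6312% of Vantage Group plc.
Aggregating (R2): 1.248% + 2.6312% = 3.8792%.
3.8792% falls short of the 80% threshold by 76.1208 percentage points.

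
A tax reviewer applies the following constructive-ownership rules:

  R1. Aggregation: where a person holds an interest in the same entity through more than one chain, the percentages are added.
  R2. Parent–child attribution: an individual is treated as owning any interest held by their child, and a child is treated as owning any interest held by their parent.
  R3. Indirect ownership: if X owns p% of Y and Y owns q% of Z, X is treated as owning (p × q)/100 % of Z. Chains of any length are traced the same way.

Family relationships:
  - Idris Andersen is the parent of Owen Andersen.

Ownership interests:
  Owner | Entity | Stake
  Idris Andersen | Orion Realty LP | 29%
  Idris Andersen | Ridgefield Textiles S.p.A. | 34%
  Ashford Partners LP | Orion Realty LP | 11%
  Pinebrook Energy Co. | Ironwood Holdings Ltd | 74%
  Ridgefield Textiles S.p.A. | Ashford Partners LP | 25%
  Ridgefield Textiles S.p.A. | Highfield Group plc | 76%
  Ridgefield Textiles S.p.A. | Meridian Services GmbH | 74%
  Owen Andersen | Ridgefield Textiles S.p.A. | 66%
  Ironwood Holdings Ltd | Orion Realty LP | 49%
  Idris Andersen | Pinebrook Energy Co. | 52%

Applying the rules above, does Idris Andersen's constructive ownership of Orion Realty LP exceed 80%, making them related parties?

By parent–child attribution (R2), Idris Andersen is treated as also owning Owen Andersen's interest in Ridgefield Textiles S.p.A, giving 34% + 66% = 100%.
Chain via Ridgefield Textiles S.p.A. → Ashford Partners LP (R3): 100% × 25% × 11% = 2.75% of Orion Realty LP.
Chain via Pinebrook Energy Co. → Ironwood Holdings Ltd (R3): 52% × 74% × 49% = 18.8552% of Orion Realty LP.
Direct interest in Orion Realty LP: 29%.
Aggregating (R1): 2.75% + 18.8552% + 29% = 50.6052%.
50.6052% does not exceed the 80% threshold, so Idris is not a related party to Orion Realty LP.

No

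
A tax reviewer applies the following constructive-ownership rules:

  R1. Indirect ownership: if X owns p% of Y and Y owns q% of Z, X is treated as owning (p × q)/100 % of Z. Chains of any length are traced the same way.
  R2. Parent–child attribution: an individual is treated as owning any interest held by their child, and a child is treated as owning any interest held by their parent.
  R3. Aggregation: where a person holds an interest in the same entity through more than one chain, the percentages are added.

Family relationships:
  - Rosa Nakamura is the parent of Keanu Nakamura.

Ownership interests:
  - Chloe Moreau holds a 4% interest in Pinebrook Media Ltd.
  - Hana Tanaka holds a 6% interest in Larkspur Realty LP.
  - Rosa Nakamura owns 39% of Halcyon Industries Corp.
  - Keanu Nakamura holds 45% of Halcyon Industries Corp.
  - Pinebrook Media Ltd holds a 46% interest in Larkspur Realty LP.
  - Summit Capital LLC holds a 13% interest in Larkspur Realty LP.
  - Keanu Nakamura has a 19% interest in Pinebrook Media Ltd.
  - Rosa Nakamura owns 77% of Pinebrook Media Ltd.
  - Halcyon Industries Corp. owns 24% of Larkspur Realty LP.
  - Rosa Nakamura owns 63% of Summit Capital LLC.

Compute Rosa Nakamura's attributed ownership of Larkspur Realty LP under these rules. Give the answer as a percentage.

72.51%

By parent–child attribution (R2), Rosa Nakamura is treated as also owning Keanu Nakamura's interest in Halcyon Industries Corp, giving 39% + 45% = 84%.
By parent–child attribution (R2), Rosa Nakamura is treated as also owning Keanu Nakamura's interest in Pinebrook Media Ltd, giving 77% + 19% = 96%.
Chain via Summit Capital LLC (R1): 63% × 13% = 8.19% of Larkspur Realty LP.
Chain via Halcyon Industries Corp. (R1): 84% × 24% = 20.16% of Larkspur Realty LP.
Chain via Pinebrook Media Ltd (R1): 96% × 46% = 44.16% of Larkspur Realty LP.
Aggregating (R3): 8.19% + 20.16% + 44.16% = 72.51%.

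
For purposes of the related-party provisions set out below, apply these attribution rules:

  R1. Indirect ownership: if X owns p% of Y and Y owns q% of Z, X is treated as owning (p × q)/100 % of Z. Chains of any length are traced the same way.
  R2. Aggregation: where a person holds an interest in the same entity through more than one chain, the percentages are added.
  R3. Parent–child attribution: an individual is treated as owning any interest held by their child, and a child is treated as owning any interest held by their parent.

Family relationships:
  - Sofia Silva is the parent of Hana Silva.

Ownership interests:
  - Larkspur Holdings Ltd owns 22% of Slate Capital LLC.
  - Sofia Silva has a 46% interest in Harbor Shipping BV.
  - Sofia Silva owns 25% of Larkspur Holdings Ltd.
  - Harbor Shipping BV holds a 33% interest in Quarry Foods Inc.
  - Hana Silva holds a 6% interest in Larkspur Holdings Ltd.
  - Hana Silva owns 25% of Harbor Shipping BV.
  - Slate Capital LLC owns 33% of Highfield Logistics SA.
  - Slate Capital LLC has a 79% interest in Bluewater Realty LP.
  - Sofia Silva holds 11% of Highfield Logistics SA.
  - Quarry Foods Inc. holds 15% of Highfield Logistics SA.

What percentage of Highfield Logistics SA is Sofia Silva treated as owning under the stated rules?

16.7651%

By parent–child attribution (R3), Sofia Silva is treated as also owning Hana Silva's interest in Harbor Shipping BV, giving 46% + 25% = 71%.
By parent–child attribution (R3), Sofia Silva is treated as also owning Hana Silva's interest in Larkspur Holdings Ltd, giving 25% + 6% = 31%.
Chain via Harbor Shipping BV → Quarry Foods Inc. (R1): 71% × 33% × 15% = 3.5145% of Highfield Logistics SA.
Chain via Larkspur Holdings Ltd → Slate Capital LLC (R1): 31% × 22% × 33% = 2.2506% of Highfield Logistics SA.
Direct interest in Highfield Logistics SA: 11%.
Aggregating (R2): 3.5145% + 2.2506% + 11% = 16.7651%.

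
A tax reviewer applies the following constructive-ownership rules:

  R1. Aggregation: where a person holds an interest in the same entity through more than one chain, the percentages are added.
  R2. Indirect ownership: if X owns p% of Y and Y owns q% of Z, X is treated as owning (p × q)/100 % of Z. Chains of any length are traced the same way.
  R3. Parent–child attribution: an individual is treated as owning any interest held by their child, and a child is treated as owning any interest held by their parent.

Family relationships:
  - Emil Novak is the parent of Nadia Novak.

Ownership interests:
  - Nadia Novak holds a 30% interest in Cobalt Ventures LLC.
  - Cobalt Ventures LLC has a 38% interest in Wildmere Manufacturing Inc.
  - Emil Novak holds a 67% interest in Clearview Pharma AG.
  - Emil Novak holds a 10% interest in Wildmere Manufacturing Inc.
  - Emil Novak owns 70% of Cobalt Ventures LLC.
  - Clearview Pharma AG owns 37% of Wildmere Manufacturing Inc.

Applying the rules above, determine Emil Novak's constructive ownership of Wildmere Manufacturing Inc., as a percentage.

72.79%

By parent–child attribution (R3), Emil Novak is treated as also owning Nadia Novak's interest in Cobalt Ventures LLC, giving 70% + 30% = 100%.
Chain via Cobalt Ventures LLC (R2): 100% × 38% = 38% of Wildmere Manufacturing Inc.
Chain via Clearview Pharma AG (R2): 67% × 37% = 24.79% of Wildmere Manufacturing Inc.
Direct interest in Wildmere Manufacturing Inc: 10%.
Aggregating (R1): 38% + 24.79% + 10% = 72.79%.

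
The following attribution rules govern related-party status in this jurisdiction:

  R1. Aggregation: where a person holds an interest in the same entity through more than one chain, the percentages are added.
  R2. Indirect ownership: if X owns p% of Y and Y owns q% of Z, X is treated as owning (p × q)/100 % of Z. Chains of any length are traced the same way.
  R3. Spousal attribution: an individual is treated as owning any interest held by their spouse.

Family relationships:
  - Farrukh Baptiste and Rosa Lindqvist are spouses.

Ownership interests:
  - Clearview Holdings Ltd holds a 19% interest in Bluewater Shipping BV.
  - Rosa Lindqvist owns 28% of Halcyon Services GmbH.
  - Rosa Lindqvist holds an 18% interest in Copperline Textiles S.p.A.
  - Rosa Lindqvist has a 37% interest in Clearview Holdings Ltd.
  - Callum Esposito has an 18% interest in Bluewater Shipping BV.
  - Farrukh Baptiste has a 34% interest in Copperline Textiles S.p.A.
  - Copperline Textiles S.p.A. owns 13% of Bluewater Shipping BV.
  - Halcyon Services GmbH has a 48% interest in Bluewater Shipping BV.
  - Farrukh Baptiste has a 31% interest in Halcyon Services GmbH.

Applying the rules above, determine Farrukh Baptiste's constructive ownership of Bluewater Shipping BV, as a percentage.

By spousal attribution (R3), Farrukh Baptiste is treated as also owning Rosa Lindqvist's interest in Halcyon Services GmbH, giving 31% + 28% = 59%.
By spousal attribution (R3), Farrukh Baptiste is treated as also owning Rosa Lindqvist's interest in Copperline Textiles S.p.A, giving 34% + 18% = 52%.
By spousal attribution (R3), Farrukh Baptiste is treated as owning Rosa Lindqvist's 37% interest in Clearview Holdings Ltd.
Chain via Halcyon Services GmbH (R2): 59% × 48% = 28.32% of Bluewater Shipping BV.
Chain via Copperline Textiles S.p.A. (R2): 52% × 13% = 6.76% of Bluewater Shipping BV.
Chain via Clearview Holdings Ltd (R2): 37% × 19% = 7.03% of Bluewater Shipping BV.
Aggregating (R1): 28.32% + 6.76% + 7.03% = 42.11%.

42.11%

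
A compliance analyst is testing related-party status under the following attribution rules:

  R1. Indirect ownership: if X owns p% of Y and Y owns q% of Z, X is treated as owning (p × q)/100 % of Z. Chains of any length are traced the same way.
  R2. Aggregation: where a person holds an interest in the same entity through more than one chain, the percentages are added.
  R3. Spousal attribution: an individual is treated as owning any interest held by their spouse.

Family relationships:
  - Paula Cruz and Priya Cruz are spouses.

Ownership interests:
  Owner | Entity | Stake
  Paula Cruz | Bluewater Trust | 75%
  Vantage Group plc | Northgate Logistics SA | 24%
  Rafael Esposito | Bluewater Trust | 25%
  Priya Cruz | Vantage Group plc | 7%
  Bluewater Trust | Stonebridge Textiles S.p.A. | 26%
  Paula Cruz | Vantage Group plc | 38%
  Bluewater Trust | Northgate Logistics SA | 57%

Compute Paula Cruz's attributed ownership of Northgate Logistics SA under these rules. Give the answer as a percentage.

By spousal attribution (R3), Paula Cruz is treated as also owning Priya Cruz's interest in Vantage Group plc, giving 38% + 7% = 45%.
Chain via Bluewater Trust (R1): 75% × 57% = 42.75% of Northgate Logistics SA.
Chain via Vantage Group plc (R1): 45% × 24% = 10.8% of Northgate Logistics SA.
Aggregating (R2): 42.75% + 10.8% = 53.55%.

53.55%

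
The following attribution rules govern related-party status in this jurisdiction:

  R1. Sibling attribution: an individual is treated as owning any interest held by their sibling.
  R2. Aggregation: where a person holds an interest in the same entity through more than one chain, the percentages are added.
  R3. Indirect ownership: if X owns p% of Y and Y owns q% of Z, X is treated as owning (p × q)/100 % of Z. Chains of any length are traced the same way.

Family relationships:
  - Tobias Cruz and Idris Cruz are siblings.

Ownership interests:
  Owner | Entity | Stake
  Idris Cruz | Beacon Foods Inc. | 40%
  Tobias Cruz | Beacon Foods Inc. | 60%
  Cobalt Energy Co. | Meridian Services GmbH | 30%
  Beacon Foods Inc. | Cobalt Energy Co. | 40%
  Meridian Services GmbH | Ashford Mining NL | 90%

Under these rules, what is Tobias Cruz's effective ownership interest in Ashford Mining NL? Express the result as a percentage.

10.8%

By sibling attribution (R1), Tobias Cruz is treated as also owning Idris Cruz's interest in Beacon Foods Inc, giving 60% + 40% = 100%.
Chain via Beacon Foods Inc. → Cobalt Energy Co. → Meridian Services GmbH (R3): 100% × 40% × 30% × 90% = 10.8% of Ashford Mining NL.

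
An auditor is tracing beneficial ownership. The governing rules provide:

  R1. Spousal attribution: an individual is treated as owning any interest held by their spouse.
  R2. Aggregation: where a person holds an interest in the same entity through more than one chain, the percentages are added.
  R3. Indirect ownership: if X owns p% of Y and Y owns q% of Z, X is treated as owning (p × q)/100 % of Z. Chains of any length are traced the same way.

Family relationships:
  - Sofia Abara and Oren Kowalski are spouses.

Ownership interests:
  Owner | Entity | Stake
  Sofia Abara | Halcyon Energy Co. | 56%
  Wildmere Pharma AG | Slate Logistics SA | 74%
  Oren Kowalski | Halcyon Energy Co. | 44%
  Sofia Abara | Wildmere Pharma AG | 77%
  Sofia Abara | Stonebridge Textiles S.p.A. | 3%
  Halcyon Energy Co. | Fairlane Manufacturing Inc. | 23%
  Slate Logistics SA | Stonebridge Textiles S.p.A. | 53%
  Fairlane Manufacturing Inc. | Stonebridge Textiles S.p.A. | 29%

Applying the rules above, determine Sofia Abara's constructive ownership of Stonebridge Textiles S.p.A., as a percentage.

39.8694%

By spousal attribution (R1), Sofia Abara is treated as also owning Oren Kowalski's interest in Halcyon Energy Co, giving 56% + 44% = 100%.
Chain via Wildmere Pharma AG → Slate Logistics SA (R3): 77% × 74% × 53% = 30.1994% of Stonebridge Textiles S.p.A.
Chain via Halcyon Energy Co. → Fairlane Manufacturing Inc. (R3): 100% × 23% × 29% = 6.67% of Stonebridge Textiles S.p.A.
Direct interest in Stonebridge Textiles S.p.A: 3%.
Aggregating (R2): 30.1994% + 6.67% + 3% = 39.8694%.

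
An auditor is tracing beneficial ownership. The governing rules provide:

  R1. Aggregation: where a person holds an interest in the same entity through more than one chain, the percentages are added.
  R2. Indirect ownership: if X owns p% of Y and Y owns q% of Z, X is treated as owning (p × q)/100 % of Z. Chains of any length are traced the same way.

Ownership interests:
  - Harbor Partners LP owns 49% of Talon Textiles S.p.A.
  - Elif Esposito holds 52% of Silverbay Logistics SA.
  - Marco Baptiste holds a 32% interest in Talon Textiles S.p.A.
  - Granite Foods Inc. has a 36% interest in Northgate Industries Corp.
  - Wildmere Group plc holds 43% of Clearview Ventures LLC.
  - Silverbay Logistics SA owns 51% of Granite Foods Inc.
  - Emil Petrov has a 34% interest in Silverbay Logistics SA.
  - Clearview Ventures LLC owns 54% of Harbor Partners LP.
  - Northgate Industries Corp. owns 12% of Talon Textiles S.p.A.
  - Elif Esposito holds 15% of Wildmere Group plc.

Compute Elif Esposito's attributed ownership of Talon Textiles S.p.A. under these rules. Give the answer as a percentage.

Chain via Silverbay Logistics SA → Granite Foods Inc. → Northgate Industries Corp. (R2): 52% × 51% × 36% × 12% = 1.145664% of Talon Textiles S.p.A.
Chain via Wildmere Group plc → Clearview Ventures LLC → Harbor Partners LP (R2): 15% × 43% × 54% × 49% = 1.70667% of Talon Textiles S.p.A.
Aggregating (R1): 1.145664% + 1.70667% = 2.852334%.

2.852334%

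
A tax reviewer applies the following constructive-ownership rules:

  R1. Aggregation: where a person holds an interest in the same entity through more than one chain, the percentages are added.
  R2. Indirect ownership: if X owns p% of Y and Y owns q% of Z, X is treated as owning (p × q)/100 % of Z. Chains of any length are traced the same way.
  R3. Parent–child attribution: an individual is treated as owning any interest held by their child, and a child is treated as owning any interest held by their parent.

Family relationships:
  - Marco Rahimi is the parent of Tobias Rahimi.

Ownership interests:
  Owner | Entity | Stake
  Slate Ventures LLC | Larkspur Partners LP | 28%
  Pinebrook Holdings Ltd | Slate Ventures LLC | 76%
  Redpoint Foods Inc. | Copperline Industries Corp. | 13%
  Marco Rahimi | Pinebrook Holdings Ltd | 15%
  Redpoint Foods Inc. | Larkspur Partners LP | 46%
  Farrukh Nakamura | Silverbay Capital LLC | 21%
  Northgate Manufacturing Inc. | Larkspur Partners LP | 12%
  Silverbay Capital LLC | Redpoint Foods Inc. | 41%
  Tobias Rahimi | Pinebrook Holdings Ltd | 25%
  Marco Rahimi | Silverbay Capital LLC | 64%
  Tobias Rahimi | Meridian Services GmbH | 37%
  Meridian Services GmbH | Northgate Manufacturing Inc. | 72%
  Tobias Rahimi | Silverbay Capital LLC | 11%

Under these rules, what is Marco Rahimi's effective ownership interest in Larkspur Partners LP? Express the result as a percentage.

25.8538%

By parent–child attribution (R3), Marco Rahimi is treated as also owning Tobias Rahimi's interest in Pinebrook Holdings Ltd, giving 15% + 25% = 40%.
By parent–child attribution (R3), Marco Rahimi is treated as also owning Tobias Rahimi's interest in Silverbay Capital LLC, giving 64% + 11% = 75%.
By parent–child attribution (R3), Marco Rahimi is treated as owning Tobias Rahimi's 37% interest in Meridian Services GmbH.
Chain via Pinebrook Holdings Ltd → Slate Ventures LLC (R2): 40% × 76% × 28% = 8.512% of Larkspur Partners LP.
Chain via Silverbay Capital LLC → Redpoint Foods Inc. (R2): 75% × 41% × 46% = 14.145% of Larkspur Partners LP.
Chain via Meridian Services GmbH → Northgate Manufacturing Inc. (R2): 37% × 72% × 12% = 3.1968% of Larkspur Partners LP.
Aggregating (R1): 8.512% + 14.145% + 3.1968% = 25.8538%.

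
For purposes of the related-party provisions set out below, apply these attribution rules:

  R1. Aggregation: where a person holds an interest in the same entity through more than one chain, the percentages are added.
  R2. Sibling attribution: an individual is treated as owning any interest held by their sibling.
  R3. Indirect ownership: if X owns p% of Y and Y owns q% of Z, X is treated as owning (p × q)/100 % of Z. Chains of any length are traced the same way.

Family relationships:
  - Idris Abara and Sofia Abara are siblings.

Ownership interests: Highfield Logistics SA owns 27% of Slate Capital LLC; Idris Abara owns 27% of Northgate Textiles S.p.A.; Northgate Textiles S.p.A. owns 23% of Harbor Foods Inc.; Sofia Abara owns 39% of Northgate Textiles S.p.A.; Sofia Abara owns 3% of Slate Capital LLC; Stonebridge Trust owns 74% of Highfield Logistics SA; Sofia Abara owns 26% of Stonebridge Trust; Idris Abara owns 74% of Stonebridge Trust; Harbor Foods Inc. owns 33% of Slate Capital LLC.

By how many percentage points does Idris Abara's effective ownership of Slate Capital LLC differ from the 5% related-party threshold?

22.9894

By sibling attribution (R2), Idris Abara is treated as also owning Sofia Abara's interest in Stonebridge Trust, giving 74% + 26% = 100%.
By sibling attribution (R2), Idris Abara is treated as also owning Sofia Abara's interest in Northgate Textiles S.p.A, giving 27% + 39% = 66%.
By sibling attribution (R2), Idris Abara is treated as owning Sofia Abara's 3% interest in Slate Capital LLC.
Chain via Stonebridge Trust → Highfield Logistics SA (R3): 100% × 74% × 27% = 19.98% of Slate Capital LLC.
Chain via Northgate Textiles S.p.A. → Harbor Foods Inc. (R3): 66% × 23% × 33% = 5.0094% of Slate Capital LLC.
Direct interest in Slate Capital LLC: 3%.
Aggregating (R1): 19.98% + 5.0094% + 3% = 27.9894%.
27.9894% exceeds the 5% threshold by 22.9894 percentage points.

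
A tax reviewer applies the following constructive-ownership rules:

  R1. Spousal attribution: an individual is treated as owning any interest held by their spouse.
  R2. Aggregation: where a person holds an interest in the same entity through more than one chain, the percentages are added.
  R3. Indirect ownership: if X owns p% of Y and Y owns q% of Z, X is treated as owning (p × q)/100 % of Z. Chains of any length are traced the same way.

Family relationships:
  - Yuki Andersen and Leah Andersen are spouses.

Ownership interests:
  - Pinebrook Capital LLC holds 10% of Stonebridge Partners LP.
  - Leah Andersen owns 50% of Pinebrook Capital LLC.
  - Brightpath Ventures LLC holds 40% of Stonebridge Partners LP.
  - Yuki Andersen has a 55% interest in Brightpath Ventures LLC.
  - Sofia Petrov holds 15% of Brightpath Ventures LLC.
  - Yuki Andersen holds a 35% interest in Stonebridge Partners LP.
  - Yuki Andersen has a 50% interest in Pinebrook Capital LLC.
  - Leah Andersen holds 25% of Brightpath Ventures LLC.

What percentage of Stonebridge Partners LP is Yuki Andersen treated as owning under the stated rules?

77%

By spousal attribution (R1), Yuki Andersen is treated as also owning Leah Andersen's interest in Pinebrook Capital LLC, giving 50% + 50% = 100%.
By spousal attribution (R1), Yuki Andersen is treated as also owning Leah Andersen's interest in Brightpath Ventures LLC, giving 55% + 25% = 80%.
Chain via Pinebrook Capital LLC (R3): 100% × 10% = 10% of Stonebridge Partners LP.
Chain via Brightpath Ventures LLC (R3): 80% × 40% = 32% of Stonebridge Partners LP.
Direct interest in Stonebridge Partners LP: 35%.
Aggregating (R2): 10% + 32% + 35% = 77%.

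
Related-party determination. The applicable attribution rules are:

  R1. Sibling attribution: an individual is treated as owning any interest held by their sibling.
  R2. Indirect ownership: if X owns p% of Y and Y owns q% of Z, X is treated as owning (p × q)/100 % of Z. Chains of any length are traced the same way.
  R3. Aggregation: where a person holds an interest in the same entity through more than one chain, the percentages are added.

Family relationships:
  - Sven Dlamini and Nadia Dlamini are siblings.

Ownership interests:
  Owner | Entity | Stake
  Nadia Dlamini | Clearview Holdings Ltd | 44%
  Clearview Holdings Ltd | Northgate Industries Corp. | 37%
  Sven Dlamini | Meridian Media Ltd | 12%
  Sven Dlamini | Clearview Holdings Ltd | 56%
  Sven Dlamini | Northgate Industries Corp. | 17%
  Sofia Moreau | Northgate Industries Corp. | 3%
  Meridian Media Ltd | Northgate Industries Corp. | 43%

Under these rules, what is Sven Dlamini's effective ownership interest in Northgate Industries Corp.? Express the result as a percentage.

By sibling attribution (R1), Sven Dlamini is treated as also owning Nadia Dlamini's interest in Clearview Holdings Ltd, giving 56% + 44% = 100%.
Chain via Clearview Holdings Ltd (R2): 100% × 37% = 37% of Northgate Industries Corp.
Chain via Meridian Media Ltd (R2): 12% × 43% = 5.16% of Northgate Industries Corp.
Direct interest in Northgate Industries Corp: 17%.
Aggregating (R3): 37% + 5.16% + 17% = 59.16%.

59.16%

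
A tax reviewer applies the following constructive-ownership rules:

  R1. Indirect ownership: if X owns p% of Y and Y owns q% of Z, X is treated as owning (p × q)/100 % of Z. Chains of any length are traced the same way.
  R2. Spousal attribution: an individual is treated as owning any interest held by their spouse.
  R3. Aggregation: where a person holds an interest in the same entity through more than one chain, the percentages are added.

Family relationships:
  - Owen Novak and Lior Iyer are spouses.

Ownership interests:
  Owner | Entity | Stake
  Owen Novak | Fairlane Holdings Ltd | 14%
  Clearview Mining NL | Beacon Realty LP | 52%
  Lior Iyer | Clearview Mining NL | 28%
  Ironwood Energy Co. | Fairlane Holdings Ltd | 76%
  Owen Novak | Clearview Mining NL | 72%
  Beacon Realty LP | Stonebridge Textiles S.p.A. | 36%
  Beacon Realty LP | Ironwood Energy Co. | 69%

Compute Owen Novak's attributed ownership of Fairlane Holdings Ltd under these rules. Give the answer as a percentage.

41.2688%

By spousal attribution (R2), Owen Novak is treated as also owning Lior Iyer's interest in Clearview Mining NL, giving 72% + 28% = 100%.
Chain via Clearview Mining NL → Beacon Realty LP → Ironwood Energy Co. (R1): 100% × 52% × 69% × 76% = 27.2688% of Fairlane Holdings Ltd.
Direct interest in Fairlane Holdings Ltd: 14%.
Aggregating (R3): 27.2688% + 14% = 41.2688%.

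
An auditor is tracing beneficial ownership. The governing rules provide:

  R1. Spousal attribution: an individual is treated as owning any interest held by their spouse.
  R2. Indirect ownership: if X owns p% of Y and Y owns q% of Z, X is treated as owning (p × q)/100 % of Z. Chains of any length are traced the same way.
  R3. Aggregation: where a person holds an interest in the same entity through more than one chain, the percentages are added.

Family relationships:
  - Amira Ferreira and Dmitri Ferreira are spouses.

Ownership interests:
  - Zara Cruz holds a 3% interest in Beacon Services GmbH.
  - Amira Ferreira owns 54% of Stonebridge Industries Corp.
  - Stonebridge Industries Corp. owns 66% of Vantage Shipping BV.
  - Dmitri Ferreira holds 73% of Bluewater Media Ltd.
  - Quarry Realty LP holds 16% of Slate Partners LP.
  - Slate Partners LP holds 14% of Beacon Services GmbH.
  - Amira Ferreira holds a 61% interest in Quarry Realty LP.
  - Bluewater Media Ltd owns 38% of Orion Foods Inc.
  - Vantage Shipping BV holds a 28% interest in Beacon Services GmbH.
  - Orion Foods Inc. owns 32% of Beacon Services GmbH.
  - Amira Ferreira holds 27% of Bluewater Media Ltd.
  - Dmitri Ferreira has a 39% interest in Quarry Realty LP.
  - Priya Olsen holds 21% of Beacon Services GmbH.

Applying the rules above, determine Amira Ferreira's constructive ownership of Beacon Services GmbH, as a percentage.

24.3792%

By spousal attribution (R1), Amira Ferreira is treated as also owning Dmitri Ferreira's interest in Quarry Realty LP, giving 61% + 39% = 100%.
By spousal attribution (R1), Amira Ferreira is treated as also owning Dmitri Ferreira's interest in Bluewater Media Ltd, giving 27% + 73% = 100%.
Chain via Quarry Realty LP → Slate Partners LP (R2): 100% × 16% × 14% = 2.24% of Beacon Services GmbH.
Chain via Bluewater Media Ltd → Orion Foods Inc. (R2): 100% × 38% × 32% = 12.16% of Beacon Services GmbH.
Chain via Stonebridge Industries Corp. → Vantage Shipping BV (R2): 54% × 66% × 28% = 9.9792% of Beacon Services GmbH.
Aggregating (R3): 2.24% + 12.16% + 9.9792% = 24.3792%.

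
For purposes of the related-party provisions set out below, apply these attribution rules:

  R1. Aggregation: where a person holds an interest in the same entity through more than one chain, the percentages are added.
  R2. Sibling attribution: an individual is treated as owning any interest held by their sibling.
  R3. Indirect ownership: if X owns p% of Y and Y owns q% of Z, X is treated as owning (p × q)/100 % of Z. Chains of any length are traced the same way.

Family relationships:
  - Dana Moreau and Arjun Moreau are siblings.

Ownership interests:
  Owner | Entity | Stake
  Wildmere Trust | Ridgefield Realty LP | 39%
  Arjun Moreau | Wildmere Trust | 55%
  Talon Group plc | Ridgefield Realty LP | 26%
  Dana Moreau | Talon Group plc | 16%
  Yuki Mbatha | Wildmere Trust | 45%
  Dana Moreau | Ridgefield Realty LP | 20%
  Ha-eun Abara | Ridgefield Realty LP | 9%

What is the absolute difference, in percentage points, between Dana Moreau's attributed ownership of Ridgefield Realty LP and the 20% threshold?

By sibling attribution (R2), Dana Moreau is treated as owning Arjun Moreau's 55% interest in Wildmere Trust.
Chain via Talon Group plc (R3): 16% × 26% = 4.16% of Ridgefield Realty LP.
Direct interest in Ridgefield Realty LP: 20%.
Chain via Wildmere Trust (R3): 55% × 39% = 21.45% of Ridgefield Realty LP.
Aggregating (R1): 4.16% + 20% + 21.45% = 45.61%.
45.61% exceeds the 20% threshold by 25.61 percentage points.

25.61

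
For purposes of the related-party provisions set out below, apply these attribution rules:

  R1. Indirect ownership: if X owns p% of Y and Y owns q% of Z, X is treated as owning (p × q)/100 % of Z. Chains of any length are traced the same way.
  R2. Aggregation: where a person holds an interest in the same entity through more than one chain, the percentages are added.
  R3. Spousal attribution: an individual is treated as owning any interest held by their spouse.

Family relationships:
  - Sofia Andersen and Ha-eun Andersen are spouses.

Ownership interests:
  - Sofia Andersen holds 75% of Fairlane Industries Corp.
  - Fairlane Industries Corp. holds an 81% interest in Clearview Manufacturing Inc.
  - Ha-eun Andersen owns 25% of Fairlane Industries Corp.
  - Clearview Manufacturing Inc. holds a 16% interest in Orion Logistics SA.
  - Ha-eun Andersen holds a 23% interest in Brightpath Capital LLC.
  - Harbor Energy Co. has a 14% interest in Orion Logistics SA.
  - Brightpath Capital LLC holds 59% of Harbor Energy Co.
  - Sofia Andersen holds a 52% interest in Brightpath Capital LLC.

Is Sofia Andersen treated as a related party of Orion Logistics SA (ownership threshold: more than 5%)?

Yes

By spousal attribution (R3), Sofia Andersen is treated as also owning Ha-eun Andersen's interest in Fairlane Industries Corp, giving 75% + 25% = 100%.
By spousal attribution (R3), Sofia Andersen is treated as also owning Ha-eun Andersen's interest in Brightpath Capital LLC, giving 52% + 23% = 75%.
Chain via Fairlane Industries Corp. → Clearview Manufacturing Inc. (R1): 100% × 81% × 16% = 12.96% of Orion Logistics SA.
Chain via Brightpath Capital LLC → Harbor Energy Co. (R1): 75% × 59% × 14% = 6.195% of Orion Logistics SA.
Aggregating (R2): 12.96% + 6.195% = 19.155%.
19.155% exceeds the 5% threshold, so Sofia is a related party to Orion Logistics SA.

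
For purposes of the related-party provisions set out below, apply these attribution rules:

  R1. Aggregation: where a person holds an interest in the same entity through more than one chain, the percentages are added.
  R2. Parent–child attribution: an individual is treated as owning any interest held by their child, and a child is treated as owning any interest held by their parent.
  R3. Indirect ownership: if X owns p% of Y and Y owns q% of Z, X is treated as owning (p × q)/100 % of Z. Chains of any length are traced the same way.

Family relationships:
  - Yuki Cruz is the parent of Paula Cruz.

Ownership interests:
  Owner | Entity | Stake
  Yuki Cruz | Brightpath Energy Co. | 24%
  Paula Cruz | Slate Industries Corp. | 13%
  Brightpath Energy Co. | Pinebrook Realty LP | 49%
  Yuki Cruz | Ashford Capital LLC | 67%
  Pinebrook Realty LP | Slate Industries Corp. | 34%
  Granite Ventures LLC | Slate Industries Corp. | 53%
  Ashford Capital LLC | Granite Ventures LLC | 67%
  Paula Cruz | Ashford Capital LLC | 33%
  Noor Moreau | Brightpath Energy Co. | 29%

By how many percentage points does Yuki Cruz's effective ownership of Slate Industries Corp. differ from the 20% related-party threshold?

By parent–child attribution (R2), Yuki Cruz is treated as also owning Paula Cruz's interest in Ashford Capital LLC, giving 67% + 33% = 100%.
By parent–child attribution (R2), Yuki Cruz is treated as owning Paula Cruz's 13% interest in Slate Industries Corp.
Chain via Brightpath Energy Co. → Pinebrook Realty LP (R3): 24% × 49% × 34% = 3.9984% of Slate Industries Corp.
Chain via Ashford Capital LLC → Granite Ventures LLC (R3): 100% × 67% × 53% = 35.51% of Slate Industries Corp.
Direct interest in Slate Industries Corp: 13%.
Aggregating (R1): 3.9984% + 35.51% + 13% = 52.5084%.
52.5084% exceeds the 20% threshold by 32.5084 percentage points.

32.5084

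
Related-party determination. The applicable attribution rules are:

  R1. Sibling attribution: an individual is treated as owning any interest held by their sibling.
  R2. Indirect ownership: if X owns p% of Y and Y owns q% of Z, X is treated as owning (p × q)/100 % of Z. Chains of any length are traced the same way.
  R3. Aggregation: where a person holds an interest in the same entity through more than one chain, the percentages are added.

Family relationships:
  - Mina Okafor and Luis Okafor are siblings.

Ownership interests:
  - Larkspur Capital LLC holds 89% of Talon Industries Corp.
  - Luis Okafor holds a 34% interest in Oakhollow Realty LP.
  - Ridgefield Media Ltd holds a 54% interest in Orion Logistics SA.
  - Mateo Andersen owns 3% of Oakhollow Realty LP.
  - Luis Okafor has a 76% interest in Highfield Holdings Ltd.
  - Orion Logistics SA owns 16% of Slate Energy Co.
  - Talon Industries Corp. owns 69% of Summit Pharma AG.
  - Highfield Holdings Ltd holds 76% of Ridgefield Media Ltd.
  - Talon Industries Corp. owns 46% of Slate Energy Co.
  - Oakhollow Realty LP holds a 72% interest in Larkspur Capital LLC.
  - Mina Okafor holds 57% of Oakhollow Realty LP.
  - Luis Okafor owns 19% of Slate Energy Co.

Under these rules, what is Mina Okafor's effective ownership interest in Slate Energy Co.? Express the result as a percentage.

By sibling attribution (R1), Mina Okafor is treated as also owning Luis Okafor's interest in Oakhollow Realty LP, giving 57% + 34% = 91%.
By sibling attribution (R1), Mina Okafor is treated as owning Luis Okafor's 76% interest in Highfield Holdings Ltd.
By sibling attribution (R1), Mina Okafor is treated as owning Luis Okafor's 19% interest in Slate Energy Co.
Chain via Oakhollow Realty LP → Larkspur Capital LLC → Talon Industries Corp. (R2): 91% × 72% × 89% × 46% = 26.823888% of Slate Energy Co.
Chain via Highfield Holdings Ltd → Ridgefield Media Ltd → Orion Logistics SA (R2): 76% × 76% × 54% × 16% = 4.990464% of Slate Energy Co.
Direct interest in Slate Energy Co: 19%.
Aggregating (R3): 26.823888% + 4.990464% + 19% = 50.814352%.

50.814352%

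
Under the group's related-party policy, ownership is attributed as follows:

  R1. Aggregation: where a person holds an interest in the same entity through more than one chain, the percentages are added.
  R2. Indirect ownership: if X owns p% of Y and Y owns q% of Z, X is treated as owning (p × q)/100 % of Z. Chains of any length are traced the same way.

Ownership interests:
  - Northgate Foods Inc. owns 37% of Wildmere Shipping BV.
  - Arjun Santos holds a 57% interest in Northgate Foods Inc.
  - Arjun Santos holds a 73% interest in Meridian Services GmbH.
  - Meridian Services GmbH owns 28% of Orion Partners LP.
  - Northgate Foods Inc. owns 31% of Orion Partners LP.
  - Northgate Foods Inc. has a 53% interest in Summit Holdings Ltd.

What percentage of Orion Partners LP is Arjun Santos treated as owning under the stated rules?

38.11%

Chain via Northgate Foods Inc. (R2): 57% × 31% = 17.67% of Orion Partners LP.
Chain via Meridian Services GmbH (R2): 73% × 28% = 20.44% of Orion Partners LP.
Aggregating (R1): 17.67% + 20.44% = 38.11%.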